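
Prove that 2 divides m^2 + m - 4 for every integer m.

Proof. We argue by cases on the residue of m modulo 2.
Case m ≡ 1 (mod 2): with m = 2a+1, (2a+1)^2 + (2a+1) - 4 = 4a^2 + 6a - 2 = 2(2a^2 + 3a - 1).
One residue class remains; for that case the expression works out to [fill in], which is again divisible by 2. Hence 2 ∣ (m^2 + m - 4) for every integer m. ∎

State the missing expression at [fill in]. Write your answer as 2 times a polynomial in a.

Only m ≡ 0 (mod 2) is unaccounted for. Put m = 2a:
(2a)^2 + (2a) - 4 expands to 4a^2 + 2a - 4,
and factoring out 2 leaves 2(2a^2 + a - 2).

2(2a^2 + a - 2)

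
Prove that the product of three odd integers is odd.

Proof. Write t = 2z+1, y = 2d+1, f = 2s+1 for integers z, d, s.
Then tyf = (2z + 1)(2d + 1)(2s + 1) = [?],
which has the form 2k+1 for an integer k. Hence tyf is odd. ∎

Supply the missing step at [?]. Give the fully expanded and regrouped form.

2(4dsz + 2ds + 2dz + d + 2sz + s + z) + 1

Expanding: (2z + 1)(2d + 1)(2s + 1) = 8dsz + 4ds + 4dz + 2d + 4sz + 2s + 2z + 1.
Every term except the constant is even, so this is 2(4dsz + 2ds + 2dz + d + 2sz + s + z) + 1,
and 4dsz + 2ds + 2dz + d + 2sz + s + z ∈ ℤ gives the required form.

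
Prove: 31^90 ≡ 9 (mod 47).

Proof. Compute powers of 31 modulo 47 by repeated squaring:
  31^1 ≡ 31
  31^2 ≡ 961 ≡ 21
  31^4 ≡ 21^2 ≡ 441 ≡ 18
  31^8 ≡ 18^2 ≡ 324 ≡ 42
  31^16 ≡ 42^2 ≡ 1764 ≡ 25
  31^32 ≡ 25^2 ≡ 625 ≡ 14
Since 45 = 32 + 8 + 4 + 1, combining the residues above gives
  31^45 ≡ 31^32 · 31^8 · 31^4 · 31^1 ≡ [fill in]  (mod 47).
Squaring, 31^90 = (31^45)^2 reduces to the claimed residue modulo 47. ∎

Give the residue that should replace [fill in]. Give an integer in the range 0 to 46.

31^32 · 31^8 · 31^4 · 31^1 ≡ 14 · 42 · 18 · 31 = 328104.
328104 mod 47 = 44, so 31^45 ≡ 44 (mod 47).

44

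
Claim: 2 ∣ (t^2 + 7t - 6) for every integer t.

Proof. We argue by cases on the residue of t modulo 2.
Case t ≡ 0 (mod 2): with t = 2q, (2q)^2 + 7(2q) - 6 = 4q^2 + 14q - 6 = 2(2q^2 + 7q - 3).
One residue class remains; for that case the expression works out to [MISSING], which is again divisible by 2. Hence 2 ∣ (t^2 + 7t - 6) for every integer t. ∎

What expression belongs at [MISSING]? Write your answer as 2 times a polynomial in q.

The residues treated are {0}, so the missing case is t ≡ 1 (mod 2); write t = 2q+1.
Then (2q+1)^2 + 7(2q+1) - 6 = 4q^2 + 18q + 2 = 2(2q^2 + 9q + 1).

2(2q^2 + 9q + 1)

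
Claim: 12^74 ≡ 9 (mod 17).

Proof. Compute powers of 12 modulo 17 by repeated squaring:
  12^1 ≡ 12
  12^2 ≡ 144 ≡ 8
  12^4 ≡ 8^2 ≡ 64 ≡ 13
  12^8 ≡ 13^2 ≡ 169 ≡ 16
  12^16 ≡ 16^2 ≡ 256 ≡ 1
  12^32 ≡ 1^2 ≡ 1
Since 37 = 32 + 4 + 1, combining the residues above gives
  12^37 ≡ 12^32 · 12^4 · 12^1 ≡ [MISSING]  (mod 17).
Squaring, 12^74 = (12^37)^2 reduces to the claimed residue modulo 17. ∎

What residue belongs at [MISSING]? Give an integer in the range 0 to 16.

12^32 · 12^4 · 12^1 ≡ 1 · 13 · 12 = 156.
156 mod 17 = 3, so 12^37 ≡ 3 (mod 17).

3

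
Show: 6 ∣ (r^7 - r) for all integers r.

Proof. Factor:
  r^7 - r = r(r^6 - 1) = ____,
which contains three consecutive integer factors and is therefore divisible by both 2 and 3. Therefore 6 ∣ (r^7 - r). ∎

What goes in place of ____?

r^6 - 1 = (r^2 - 1)(r^4 + r^2 + 1), and r^2 - 1 = (r-1)(r+1).
So r(r^6 - 1) = (r - 1)r(r + 1)(r^4 + r^2 + 1).

(r - 1)r(r + 1)(r^4 + r^2 + 1)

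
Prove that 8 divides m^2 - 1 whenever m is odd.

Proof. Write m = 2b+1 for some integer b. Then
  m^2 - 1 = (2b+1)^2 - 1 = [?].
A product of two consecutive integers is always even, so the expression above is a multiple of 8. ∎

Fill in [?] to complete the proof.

4b(b + 1)

(2b+1)^2 - 1 = 4b^2 + 4b + 1 - 1 = 4b^2 + 4b = 4b(b+1).
Since b and b+1 are consecutive, b(b+1) is even, and 4·(even) is a multiple of 8.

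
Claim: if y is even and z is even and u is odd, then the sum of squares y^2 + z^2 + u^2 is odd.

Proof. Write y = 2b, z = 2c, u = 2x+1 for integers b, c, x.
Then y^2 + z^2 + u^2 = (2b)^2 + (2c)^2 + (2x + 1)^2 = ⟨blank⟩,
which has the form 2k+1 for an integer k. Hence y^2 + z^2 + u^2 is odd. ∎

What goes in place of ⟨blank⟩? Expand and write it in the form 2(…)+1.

2(2b^2 + 2c^2 + 2x^2 + 2x) + 1

Expanding: (2b)^2 + (2c)^2 + (2x + 1)^2 = 4b^2 + 4c^2 + 4x^2 + 4x + 1.
Every term except the constant is even, so this is 2(2b^2 + 2c^2 + 2x^2 + 2x) + 1,
and 2b^2 + 2c^2 + 2x^2 + 2x ∈ ℤ gives the required form.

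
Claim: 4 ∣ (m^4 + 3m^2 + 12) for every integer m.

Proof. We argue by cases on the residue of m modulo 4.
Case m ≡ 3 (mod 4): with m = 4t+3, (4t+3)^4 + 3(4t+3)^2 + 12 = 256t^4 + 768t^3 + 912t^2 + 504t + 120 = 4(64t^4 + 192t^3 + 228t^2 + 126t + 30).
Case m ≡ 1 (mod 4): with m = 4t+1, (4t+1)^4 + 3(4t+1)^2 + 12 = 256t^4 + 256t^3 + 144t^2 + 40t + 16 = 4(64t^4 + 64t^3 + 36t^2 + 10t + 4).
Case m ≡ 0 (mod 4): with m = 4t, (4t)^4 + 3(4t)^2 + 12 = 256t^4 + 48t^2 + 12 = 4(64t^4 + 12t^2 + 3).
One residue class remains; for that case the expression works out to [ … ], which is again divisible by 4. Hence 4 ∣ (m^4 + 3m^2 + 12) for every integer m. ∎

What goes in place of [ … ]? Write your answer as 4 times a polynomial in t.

The residues treated are {3, 1, 0}, so the missing case is m ≡ 2 (mod 4); write m = 4t+2.
Then (4t+2)^4 + 3(4t+2)^2 + 12 = 256t^4 + 512t^3 + 432t^2 + 176t + 40 = 4(64t^4 + 128t^3 + 108t^2 + 44t + 10).

4(64t^4 + 128t^3 + 108t^2 + 44t + 10)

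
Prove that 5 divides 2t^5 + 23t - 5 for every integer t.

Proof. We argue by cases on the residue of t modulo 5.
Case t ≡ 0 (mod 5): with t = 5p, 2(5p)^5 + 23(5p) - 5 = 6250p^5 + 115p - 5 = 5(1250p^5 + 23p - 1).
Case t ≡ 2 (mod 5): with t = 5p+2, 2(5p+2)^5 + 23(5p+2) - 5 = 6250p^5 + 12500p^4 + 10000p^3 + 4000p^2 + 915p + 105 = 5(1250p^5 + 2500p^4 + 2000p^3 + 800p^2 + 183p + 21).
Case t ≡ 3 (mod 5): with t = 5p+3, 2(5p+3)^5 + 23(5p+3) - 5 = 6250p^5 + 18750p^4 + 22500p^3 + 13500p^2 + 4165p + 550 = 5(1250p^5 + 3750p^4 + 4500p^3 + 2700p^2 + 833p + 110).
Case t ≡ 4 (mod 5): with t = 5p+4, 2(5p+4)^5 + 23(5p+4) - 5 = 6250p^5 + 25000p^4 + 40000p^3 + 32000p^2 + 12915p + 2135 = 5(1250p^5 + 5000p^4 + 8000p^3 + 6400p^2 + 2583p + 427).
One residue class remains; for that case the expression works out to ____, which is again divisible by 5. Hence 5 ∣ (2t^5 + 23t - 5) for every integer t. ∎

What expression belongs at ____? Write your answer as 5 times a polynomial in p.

5(1250p^5 + 1250p^4 + 500p^3 + 100p^2 + 33p + 4)

Only t ≡ 1 (mod 5) is unaccounted for. Put t = 5p+1:
2(5p+1)^5 + 23(5p+1) - 5 expands to 6250p^5 + 6250p^4 + 2500p^3 + 500p^2 + 165p + 20,
and factoring out 5 leaves 5(1250p^5 + 1250p^4 + 500p^3 + 100p^2 + 33p + 4).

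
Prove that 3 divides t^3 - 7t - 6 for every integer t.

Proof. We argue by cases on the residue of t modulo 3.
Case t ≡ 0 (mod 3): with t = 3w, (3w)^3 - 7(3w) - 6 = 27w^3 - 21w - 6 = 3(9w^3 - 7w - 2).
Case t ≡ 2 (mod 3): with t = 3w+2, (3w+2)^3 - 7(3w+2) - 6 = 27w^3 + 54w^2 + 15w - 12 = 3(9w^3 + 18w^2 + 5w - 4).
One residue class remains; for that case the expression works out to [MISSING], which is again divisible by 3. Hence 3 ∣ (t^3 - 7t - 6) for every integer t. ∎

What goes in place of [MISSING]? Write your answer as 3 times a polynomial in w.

Only t ≡ 1 (mod 3) is unaccounted for. Put t = 3w+1:
(3w+1)^3 - 7(3w+1) - 6 expands to 27w^3 + 27w^2 - 12w - 12,
and factoring out 3 leaves 3(9w^3 + 9w^2 - 4w - 4).

3(9w^3 + 9w^2 - 4w - 4)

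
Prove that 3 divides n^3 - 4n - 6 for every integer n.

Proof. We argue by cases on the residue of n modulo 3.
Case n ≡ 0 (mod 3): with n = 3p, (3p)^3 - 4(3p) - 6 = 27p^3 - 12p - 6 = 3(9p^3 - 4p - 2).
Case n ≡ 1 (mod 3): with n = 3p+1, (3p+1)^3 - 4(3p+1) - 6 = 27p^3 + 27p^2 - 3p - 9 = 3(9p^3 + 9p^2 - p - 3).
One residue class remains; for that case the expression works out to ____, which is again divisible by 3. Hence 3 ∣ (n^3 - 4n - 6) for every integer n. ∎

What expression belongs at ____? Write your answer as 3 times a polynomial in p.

The residues treated are {0, 1}, so the missing case is n ≡ 2 (mod 3); write n = 3p+2.
Then (3p+2)^3 - 4(3p+2) - 6 = 27p^3 + 54p^2 + 24p - 6 = 3(9p^3 + 18p^2 + 8p - 2).

3(9p^3 + 18p^2 + 8p - 2)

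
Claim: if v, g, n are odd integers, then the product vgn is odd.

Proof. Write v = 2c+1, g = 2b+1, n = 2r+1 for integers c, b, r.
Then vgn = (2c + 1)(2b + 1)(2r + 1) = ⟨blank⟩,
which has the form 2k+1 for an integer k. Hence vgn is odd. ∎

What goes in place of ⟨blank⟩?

Expanding: (2c + 1)(2b + 1)(2r + 1) = 8bcr + 4bc + 4br + 2b + 4cr + 2c + 2r + 1.
Every term except the constant is even, so this is 2(4bcr + 2bc + 2br + b + 2cr + c + r) + 1,
and 4bcr + 2bc + 2br + b + 2cr + c + r ∈ ℤ gives the required form.

2(4bcr + 2bc + 2br + b + 2cr + c + r) + 1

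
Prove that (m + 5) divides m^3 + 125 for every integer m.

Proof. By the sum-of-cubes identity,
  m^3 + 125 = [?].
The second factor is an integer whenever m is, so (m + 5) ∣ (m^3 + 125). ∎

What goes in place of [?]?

a^3 + b^3 = (a + b)(a^2 - ab + b^2). With a = m, b = 5:
m^3 + 125 = (m + 5)(m^2 - 5m + 25).

(m + 5)(m^2 - 5m + 25)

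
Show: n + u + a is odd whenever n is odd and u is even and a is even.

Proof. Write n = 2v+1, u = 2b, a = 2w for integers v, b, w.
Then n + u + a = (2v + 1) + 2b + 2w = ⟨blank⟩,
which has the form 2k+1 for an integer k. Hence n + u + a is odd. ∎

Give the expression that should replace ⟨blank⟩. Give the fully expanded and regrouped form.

2(b + v + w) + 1

(2v + 1) + 2b + 2w = 2b + 2v + 2w + 1
= 2(b + v + w) + 1.
Since b + v + w is an integer, the sum is of the form 2k+1 for an integer k.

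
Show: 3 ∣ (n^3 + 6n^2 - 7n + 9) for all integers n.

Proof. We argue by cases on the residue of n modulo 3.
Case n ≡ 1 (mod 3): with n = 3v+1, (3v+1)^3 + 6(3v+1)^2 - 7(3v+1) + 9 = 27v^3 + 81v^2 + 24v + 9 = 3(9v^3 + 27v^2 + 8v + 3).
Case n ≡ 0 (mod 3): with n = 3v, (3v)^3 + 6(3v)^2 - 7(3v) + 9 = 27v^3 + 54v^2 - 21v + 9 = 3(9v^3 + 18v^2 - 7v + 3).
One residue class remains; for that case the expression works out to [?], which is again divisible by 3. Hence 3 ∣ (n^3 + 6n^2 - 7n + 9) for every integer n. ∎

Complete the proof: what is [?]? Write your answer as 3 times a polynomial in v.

3(9v^3 + 36v^2 + 29v + 9)

Only n ≡ 2 (mod 3) is unaccounted for. Put n = 3v+2:
(3v+2)^3 + 6(3v+2)^2 - 7(3v+2) + 9 expands to 27v^3 + 108v^2 + 87v + 27,
and factoring out 3 leaves 3(9v^3 + 36v^2 + 29v + 9).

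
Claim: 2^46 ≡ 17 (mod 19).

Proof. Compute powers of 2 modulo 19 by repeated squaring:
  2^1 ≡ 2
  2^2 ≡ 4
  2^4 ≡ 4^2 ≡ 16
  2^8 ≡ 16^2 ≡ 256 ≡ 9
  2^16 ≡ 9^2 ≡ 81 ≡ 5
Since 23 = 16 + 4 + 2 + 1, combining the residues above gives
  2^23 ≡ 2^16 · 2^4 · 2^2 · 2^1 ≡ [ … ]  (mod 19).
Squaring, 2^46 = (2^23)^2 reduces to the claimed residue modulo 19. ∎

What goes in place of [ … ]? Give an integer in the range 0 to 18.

Multiply the listed residues: 5 · 16 · 4 · 2 = 80 → 320 → 640.
Reducing modulo 19: 640 = 33·19 + 13, so 2^23 ≡ 13.

13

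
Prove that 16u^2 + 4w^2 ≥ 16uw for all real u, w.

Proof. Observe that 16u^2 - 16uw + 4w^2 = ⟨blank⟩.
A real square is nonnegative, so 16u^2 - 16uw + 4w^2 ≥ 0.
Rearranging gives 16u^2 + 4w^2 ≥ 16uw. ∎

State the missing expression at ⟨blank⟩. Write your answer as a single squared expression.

(4u - 2w)^2

The leading and trailing coefficients are 4^2 and 2^2, and 16 = 2·4·2, so the trinomial is (4u - 2w)^2.
Hence 16u^2 - 16uw + 4w^2 ≥ 0.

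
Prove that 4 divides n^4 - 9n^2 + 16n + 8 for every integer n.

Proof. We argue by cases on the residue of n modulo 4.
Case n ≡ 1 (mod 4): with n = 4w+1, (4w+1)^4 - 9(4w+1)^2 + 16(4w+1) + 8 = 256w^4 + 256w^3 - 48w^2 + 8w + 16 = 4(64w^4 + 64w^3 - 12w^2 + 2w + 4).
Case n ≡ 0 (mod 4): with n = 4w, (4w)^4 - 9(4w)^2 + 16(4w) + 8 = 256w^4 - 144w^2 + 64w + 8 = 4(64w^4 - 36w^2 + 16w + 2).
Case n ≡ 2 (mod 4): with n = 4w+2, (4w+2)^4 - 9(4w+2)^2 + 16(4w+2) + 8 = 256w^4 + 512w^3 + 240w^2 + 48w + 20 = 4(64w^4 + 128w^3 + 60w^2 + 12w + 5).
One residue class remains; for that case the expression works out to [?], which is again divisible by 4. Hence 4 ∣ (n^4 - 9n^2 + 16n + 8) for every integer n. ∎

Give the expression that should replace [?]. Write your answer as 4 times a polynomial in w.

Only n ≡ 3 (mod 4) is unaccounted for. Put n = 4w+3:
(4w+3)^4 - 9(4w+3)^2 + 16(4w+3) + 8 expands to 256w^4 + 768w^3 + 720w^2 + 280w + 56,
and factoring out 4 leaves 4(64w^4 + 192w^3 + 180w^2 + 70w + 14).

4(64w^4 + 192w^3 + 180w^2 + 70w + 14)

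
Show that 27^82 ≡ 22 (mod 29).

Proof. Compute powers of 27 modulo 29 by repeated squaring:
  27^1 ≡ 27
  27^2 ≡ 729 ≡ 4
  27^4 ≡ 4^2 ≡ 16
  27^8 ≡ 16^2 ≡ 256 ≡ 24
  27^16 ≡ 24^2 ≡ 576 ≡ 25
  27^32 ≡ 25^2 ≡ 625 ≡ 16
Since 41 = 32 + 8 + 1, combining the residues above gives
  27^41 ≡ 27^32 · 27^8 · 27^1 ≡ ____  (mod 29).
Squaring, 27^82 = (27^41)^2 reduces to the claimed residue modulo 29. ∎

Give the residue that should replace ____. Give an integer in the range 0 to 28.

27^32 · 27^8 · 27^1 ≡ 16 · 24 · 27 = 10368.
10368 mod 29 = 15, so 27^41 ≡ 15 (mod 29).

15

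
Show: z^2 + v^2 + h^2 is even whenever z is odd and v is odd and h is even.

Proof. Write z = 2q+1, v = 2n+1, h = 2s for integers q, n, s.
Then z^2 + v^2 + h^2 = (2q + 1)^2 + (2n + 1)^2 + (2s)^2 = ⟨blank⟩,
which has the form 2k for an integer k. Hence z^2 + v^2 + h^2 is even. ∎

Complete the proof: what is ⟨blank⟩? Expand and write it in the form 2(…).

2(2n^2 + 2n + 2q^2 + 2q + 2s^2 + 1)

(2q + 1)^2 + (2n + 1)^2 + (2s)^2 = 4n^2 + 4n + 4q^2 + 4q + 4s^2 + 2
= 2(2n^2 + 2n + 2q^2 + 2q + 2s^2 + 1).
Since 2n^2 + 2n + 2q^2 + 2q + 2s^2 + 1 is an integer, the sum of squares is of the form 2k for an integer k.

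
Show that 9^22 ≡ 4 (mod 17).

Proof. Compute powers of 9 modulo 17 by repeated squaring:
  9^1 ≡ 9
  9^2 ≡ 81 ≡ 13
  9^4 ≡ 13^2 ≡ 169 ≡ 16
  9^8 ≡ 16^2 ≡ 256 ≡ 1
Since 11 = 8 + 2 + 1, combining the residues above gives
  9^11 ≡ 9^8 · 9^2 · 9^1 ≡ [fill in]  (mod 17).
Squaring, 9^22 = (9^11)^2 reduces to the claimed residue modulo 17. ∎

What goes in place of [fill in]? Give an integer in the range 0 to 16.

9^8 · 9^2 · 9^1 ≡ 1 · 13 · 9 = 117.
117 mod 17 = 15, so 9^11 ≡ 15 (mod 17).

15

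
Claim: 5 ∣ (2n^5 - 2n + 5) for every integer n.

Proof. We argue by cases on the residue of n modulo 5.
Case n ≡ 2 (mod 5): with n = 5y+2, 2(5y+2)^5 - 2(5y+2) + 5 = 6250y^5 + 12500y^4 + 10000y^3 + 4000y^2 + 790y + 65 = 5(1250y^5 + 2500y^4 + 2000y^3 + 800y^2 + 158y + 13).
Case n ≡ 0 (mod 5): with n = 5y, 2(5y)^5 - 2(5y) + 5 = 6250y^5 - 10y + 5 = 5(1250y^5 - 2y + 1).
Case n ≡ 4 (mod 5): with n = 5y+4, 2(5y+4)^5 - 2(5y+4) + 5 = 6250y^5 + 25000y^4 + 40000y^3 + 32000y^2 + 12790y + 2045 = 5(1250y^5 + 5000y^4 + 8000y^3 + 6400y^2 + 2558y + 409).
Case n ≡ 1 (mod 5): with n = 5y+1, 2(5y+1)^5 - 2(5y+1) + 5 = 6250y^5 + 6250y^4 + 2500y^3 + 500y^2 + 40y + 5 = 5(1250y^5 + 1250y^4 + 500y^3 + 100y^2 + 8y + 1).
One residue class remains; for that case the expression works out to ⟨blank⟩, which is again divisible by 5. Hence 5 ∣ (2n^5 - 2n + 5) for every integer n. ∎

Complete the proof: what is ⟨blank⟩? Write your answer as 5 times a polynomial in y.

5(1250y^5 + 3750y^4 + 4500y^3 + 2700y^2 + 808y + 97)

Only n ≡ 3 (mod 5) is unaccounted for. Put n = 5y+3:
2(5y+3)^5 - 2(5y+3) + 5 expands to 6250y^5 + 18750y^4 + 22500y^3 + 13500y^2 + 4040y + 485,
and factoring out 5 leaves 5(1250y^5 + 3750y^4 + 4500y^3 + 2700y^2 + 808y + 97).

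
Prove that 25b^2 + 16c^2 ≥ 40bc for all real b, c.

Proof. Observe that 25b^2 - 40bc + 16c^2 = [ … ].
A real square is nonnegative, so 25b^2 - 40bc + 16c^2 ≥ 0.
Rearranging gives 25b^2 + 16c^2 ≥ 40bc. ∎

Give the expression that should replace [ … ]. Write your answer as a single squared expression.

The leading and trailing coefficients are 5^2 and 4^2, and 40 = 2·5·4, so the trinomial is (5b - 4c)^2.
Hence 25b^2 - 40bc + 16c^2 ≥ 0.

(5b - 4c)^2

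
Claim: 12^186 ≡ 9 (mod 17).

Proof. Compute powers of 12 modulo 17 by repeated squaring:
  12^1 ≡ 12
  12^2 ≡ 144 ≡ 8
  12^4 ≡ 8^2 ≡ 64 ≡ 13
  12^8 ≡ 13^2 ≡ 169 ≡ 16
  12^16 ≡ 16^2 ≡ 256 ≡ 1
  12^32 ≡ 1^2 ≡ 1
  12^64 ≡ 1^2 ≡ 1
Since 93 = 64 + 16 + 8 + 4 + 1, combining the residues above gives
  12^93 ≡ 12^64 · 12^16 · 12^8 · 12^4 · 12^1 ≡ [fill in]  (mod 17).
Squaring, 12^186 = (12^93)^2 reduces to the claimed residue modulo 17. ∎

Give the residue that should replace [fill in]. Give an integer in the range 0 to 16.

14

12^64 · 12^16 · 12^8 · 12^4 · 12^1 ≡ 1 · 1 · 16 · 13 · 12 = 2496.
2496 mod 17 = 14, so 12^93 ≡ 14 (mod 17).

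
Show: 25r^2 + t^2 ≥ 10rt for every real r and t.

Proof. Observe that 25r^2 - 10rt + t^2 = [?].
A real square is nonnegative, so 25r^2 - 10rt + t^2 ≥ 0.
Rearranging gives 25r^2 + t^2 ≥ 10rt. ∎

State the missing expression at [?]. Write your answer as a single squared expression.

(5r - t)^2

25r^2 - 10rt + t^2 is a perfect-square trinomial: the outer terms are (5r)^2 and (t)^2, and the cross term is -2·5r·t.
So 25r^2 - 10rt + t^2 = (5r - t)^2 ≥ 0.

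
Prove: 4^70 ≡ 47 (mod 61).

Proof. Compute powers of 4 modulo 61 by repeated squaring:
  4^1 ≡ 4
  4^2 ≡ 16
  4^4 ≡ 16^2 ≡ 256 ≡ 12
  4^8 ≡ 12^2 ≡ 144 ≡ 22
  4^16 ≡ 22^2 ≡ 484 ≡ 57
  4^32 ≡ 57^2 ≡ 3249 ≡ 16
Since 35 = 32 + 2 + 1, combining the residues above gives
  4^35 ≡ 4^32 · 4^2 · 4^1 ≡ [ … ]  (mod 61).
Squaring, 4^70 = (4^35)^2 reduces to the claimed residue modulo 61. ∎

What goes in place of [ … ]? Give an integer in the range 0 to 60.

Multiply the listed residues: 16 · 16 · 4 = 256 → 1024.
Reducing modulo 61: 1024 = 16·61 + 48, so 4^35 ≡ 48.

48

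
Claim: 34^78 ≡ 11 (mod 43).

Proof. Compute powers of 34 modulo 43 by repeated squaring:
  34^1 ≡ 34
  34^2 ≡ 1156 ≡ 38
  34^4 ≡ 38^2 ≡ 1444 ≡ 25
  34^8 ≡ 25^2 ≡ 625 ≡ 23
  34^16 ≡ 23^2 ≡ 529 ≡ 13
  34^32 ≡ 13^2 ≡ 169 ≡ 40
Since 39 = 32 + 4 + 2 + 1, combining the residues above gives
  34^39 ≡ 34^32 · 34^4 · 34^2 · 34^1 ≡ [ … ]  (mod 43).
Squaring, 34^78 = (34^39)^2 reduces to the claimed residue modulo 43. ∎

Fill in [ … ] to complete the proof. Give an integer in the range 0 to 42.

34^32 · 34^4 · 34^2 · 34^1 ≡ 40 · 25 · 38 · 34 = 1292000.
1292000 mod 43 = 22, so 34^39 ≡ 22 (mod 43).

22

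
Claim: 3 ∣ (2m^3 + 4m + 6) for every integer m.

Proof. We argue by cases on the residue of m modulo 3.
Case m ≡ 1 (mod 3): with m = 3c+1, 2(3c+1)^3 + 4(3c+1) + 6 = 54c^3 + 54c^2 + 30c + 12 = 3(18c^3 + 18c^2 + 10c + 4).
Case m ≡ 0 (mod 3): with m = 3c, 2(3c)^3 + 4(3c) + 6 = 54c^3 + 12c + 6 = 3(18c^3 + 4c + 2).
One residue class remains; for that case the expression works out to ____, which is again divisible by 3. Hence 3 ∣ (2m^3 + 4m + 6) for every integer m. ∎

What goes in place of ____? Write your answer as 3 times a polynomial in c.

Only m ≡ 2 (mod 3) is unaccounted for. Put m = 3c+2:
2(3c+2)^3 + 4(3c+2) + 6 expands to 54c^3 + 108c^2 + 84c + 30,
and factoring out 3 leaves 3(18c^3 + 36c^2 + 28c + 10).

3(18c^3 + 36c^2 + 28c + 10)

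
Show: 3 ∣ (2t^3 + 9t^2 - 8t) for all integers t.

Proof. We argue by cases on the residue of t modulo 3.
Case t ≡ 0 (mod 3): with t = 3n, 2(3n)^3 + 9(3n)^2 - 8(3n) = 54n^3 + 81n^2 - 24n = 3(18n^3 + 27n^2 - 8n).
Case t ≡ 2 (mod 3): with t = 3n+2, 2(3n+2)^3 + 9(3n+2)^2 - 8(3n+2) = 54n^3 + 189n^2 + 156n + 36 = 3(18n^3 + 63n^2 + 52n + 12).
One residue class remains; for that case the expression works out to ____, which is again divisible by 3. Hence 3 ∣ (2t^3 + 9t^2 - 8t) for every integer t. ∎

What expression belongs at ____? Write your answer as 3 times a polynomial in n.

The residues treated are {0, 2}, so the missing case is t ≡ 1 (mod 3); write t = 3n+1.
Then 2(3n+1)^3 + 9(3n+1)^2 - 8(3n+1) = 54n^3 + 135n^2 + 48n + 3 = 3(18n^3 + 45n^2 + 16n + 1).

3(18n^3 + 45n^2 + 16n + 1)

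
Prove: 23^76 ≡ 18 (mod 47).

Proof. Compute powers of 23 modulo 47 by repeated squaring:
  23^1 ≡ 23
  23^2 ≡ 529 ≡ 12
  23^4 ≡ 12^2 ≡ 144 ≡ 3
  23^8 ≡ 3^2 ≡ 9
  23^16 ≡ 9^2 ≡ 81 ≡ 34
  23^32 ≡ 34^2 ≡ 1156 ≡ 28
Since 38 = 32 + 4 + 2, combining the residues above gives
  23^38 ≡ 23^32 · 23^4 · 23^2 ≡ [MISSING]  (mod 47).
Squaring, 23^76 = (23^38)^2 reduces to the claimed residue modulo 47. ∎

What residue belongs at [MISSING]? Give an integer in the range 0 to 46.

21

23^32 · 23^4 · 23^2 ≡ 28 · 3 · 12 = 1008.
1008 mod 47 = 21, so 23^38 ≡ 21 (mod 47).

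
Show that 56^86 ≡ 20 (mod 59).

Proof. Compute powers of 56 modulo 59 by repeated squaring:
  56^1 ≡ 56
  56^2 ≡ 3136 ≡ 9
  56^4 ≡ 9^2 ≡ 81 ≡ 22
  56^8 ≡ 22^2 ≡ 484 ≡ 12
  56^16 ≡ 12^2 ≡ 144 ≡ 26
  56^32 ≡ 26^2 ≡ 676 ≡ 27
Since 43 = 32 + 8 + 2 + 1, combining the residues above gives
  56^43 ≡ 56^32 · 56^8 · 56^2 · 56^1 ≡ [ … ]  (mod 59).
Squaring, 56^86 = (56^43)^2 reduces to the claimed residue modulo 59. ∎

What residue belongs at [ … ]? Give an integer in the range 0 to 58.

56^32 · 56^8 · 56^2 · 56^1 ≡ 27 · 12 · 9 · 56 = 163296.
163296 mod 59 = 43, so 56^43 ≡ 43 (mod 59).

43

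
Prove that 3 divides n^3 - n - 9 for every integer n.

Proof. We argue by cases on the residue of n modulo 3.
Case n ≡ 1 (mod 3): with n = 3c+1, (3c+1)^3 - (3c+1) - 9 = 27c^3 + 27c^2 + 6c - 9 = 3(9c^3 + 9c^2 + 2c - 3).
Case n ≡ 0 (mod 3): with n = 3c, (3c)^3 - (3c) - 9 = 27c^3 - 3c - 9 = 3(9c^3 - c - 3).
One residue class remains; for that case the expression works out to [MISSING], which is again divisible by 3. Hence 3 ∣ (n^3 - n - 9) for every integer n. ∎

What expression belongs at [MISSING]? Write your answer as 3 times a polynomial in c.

The residues treated are {1, 0}, so the missing case is n ≡ 2 (mod 3); write n = 3c+2.
Then (3c+2)^3 - (3c+2) - 9 = 27c^3 + 54c^2 + 33c - 3 = 3(9c^3 + 18c^2 + 11c - 1).

3(9c^3 + 18c^2 + 11c - 1)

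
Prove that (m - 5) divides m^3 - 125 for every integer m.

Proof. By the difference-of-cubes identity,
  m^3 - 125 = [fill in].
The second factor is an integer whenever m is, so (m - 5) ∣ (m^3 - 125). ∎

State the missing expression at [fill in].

(m - 5)(m^2 + 5m + 25)

a^3 - b^3 = (a - b)(a^2 + ab + b^2). With a = m, b = 5:
m^3 - 125 = (m - 5)(m^2 + 5m + 25).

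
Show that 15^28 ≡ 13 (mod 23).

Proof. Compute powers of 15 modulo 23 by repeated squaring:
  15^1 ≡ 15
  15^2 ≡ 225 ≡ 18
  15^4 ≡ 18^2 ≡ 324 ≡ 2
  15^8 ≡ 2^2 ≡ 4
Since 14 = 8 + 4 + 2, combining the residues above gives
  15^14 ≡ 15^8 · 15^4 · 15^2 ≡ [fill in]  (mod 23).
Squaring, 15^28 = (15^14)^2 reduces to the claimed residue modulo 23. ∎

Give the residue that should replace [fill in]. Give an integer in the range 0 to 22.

6

15^8 · 15^4 · 15^2 ≡ 4 · 2 · 18 = 144.
144 mod 23 = 6, so 15^14 ≡ 6 (mod 23).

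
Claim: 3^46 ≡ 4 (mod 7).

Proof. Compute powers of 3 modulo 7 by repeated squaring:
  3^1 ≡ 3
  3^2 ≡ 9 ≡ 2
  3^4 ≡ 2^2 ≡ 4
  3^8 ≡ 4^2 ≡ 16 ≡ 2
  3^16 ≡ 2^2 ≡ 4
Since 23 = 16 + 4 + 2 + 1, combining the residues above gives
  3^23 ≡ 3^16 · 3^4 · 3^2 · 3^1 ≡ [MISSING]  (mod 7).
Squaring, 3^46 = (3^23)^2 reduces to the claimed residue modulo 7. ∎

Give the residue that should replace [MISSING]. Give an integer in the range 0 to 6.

5

3^16 · 3^4 · 3^2 · 3^1 ≡ 4 · 4 · 2 · 3 = 96.
96 mod 7 = 5, so 3^23 ≡ 5 (mod 7).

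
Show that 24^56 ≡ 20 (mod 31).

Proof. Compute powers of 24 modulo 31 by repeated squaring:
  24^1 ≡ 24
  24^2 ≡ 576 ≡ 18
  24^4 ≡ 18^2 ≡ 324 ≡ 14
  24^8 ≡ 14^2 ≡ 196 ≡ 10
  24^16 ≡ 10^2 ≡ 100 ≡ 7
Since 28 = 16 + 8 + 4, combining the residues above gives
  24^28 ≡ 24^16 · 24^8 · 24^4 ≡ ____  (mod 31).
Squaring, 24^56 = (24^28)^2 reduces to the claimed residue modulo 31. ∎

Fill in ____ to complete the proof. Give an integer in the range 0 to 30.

Multiply the listed residues: 7 · 10 · 14 = 70 → 980.
Reducing modulo 31: 980 = 31·31 + 19, so 24^28 ≡ 19.

19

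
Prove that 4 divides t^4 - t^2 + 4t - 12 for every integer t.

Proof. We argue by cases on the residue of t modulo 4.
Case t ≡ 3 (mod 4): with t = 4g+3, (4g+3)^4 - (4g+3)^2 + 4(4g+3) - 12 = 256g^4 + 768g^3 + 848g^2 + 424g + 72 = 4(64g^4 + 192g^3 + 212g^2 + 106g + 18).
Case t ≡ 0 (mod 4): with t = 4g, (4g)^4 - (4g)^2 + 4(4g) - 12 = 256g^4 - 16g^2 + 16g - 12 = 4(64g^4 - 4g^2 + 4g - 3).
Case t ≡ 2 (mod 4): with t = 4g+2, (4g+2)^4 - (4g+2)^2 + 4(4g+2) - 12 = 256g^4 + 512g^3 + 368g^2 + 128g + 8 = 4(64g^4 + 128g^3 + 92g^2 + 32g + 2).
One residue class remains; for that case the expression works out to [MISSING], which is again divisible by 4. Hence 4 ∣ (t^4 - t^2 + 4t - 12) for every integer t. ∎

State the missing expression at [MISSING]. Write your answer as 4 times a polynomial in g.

4(64g^4 + 64g^3 + 20g^2 + 6g - 2)

Only t ≡ 1 (mod 4) is unaccounted for. Put t = 4g+1:
(4g+1)^4 - (4g+1)^2 + 4(4g+1) - 12 expands to 256g^4 + 256g^3 + 80g^2 + 24g - 8,
and factoring out 4 leaves 4(64g^4 + 64g^3 + 20g^2 + 6g - 2).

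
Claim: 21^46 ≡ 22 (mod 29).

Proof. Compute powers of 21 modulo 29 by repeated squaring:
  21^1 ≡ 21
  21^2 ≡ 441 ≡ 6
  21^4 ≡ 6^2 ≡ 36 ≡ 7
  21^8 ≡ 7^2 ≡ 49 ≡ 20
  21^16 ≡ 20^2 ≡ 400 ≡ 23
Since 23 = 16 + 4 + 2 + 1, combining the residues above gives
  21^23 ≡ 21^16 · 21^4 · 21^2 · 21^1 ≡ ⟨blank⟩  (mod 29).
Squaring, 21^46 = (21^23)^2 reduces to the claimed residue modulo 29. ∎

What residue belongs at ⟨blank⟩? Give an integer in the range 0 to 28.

15

21^16 · 21^4 · 21^2 · 21^1 ≡ 23 · 7 · 6 · 21 = 20286.
20286 mod 29 = 15, so 21^23 ≡ 15 (mod 29).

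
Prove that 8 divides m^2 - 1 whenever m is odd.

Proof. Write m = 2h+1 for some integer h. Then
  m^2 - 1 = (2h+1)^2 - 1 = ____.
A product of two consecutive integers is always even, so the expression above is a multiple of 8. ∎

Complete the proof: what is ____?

(2h+1)^2 - 1 = 4h^2 + 4h + 1 - 1 = 4h^2 + 4h = 4h(h+1).
Since h and h+1 are consecutive, h(h+1) is even, and 4·(even) is a multiple of 8.

4h(h + 1)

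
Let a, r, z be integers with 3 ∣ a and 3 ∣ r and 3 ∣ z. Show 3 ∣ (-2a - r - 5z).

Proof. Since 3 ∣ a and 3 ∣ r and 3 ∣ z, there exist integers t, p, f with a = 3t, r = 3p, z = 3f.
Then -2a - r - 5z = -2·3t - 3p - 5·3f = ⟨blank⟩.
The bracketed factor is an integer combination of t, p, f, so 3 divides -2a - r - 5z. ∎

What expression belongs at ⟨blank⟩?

3(-5f - p - 2t)

Pull the common 3 out of every term: -2·3t - 3p - 5·3f = 3(-5f - p - 2t).
-5f - p - 2t is an integer, which exhibits the divisibility.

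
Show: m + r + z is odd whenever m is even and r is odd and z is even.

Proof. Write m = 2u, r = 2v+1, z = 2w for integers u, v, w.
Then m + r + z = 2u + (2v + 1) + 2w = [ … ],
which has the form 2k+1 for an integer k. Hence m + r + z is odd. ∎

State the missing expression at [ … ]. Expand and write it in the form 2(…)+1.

2(u + v + w) + 1

2u + (2v + 1) + 2w = 2u + 2v + 2w + 1
= 2(u + v + w) + 1.
Since u + v + w is an integer, the sum is of the form 2k+1 for an integer k.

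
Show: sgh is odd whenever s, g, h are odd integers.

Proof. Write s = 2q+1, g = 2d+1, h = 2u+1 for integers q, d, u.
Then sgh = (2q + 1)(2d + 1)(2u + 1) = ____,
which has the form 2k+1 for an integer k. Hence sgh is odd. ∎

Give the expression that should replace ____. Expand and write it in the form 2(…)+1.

Expanding: (2q + 1)(2d + 1)(2u + 1) = 8dqu + 4dq + 4du + 2d + 4qu + 2q + 2u + 1.
Every term except the constant is even, so this is 2(4dqu + 2dq + 2du + d + 2qu + q + u) + 1,
and 4dqu + 2dq + 2du + d + 2qu + q + u ∈ ℤ gives the required form.

2(4dqu + 2dq + 2du + d + 2qu + q + u) + 1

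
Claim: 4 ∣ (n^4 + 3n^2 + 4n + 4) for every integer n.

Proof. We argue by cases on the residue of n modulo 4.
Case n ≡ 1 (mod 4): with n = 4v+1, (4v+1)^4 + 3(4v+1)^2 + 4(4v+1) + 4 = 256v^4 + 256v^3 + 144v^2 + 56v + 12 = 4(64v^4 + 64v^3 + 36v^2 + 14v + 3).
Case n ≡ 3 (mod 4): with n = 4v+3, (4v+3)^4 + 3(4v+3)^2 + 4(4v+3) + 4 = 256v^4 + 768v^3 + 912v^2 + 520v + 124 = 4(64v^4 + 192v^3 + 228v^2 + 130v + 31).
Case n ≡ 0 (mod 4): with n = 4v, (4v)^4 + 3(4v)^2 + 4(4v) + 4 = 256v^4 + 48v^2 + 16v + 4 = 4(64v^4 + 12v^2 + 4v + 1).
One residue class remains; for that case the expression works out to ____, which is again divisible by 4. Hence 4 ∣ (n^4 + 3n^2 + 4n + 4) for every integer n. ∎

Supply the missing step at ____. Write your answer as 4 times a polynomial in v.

The residues treated are {1, 3, 0}, so the missing case is n ≡ 2 (mod 4); write n = 4v+2.
Then (4v+2)^4 + 3(4v+2)^2 + 4(4v+2) + 4 = 256v^4 + 512v^3 + 432v^2 + 192v + 40 = 4(64v^4 + 128v^3 + 108v^2 + 48v + 10).

4(64v^4 + 128v^3 + 108v^2 + 48v + 10)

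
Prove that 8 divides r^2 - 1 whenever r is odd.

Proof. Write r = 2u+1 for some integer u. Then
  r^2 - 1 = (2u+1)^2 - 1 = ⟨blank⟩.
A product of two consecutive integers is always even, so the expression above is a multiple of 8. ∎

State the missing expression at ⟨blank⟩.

(2u+1)^2 - 1 = 4u^2 + 4u + 1 - 1 = 4u^2 + 4u = 4u(u+1).
Since u and u+1 are consecutive, u(u+1) is even, and 4·(even) is a multiple of 8.

4u(u + 1)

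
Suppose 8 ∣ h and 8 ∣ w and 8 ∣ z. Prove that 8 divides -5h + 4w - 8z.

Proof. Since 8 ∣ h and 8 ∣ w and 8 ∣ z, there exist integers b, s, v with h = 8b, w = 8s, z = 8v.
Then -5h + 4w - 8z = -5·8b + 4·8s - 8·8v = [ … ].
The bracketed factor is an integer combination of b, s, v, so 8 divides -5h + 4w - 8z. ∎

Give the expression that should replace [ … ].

Each term has a factor of 8: -5·8b + 4·8s - 8·8v = 8·(-5b + 4s - 8v).
Since -5b + 4s - 8v is an integer, 8 ∣ (-5h + 4w - 8z).

8(-5b + 4s - 8v)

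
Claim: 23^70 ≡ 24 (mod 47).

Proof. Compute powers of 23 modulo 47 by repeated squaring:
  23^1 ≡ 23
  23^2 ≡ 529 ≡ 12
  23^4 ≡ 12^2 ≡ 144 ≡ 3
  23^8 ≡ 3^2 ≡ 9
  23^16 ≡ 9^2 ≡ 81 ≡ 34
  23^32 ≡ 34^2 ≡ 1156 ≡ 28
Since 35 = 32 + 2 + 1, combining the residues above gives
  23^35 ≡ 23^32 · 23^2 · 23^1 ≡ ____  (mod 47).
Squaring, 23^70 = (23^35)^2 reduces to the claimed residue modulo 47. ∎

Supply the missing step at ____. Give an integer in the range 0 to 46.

Multiply the listed residues: 28 · 12 · 23 = 336 → 7728.
Reducing modulo 47: 7728 = 164·47 + 20, so 23^35 ≡ 20.

20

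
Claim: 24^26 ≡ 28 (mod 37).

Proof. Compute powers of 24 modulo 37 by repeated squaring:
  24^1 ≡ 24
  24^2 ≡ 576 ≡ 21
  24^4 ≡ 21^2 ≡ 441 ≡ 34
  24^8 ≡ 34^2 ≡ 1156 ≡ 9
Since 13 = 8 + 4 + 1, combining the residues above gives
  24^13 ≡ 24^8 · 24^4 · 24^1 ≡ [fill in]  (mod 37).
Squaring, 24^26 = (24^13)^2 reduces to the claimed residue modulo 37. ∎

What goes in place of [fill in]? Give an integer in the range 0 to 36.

Multiply the listed residues: 9 · 34 · 24 = 306 → 7344.
Reducing modulo 37: 7344 = 198·37 + 18, so 24^13 ≡ 18.

18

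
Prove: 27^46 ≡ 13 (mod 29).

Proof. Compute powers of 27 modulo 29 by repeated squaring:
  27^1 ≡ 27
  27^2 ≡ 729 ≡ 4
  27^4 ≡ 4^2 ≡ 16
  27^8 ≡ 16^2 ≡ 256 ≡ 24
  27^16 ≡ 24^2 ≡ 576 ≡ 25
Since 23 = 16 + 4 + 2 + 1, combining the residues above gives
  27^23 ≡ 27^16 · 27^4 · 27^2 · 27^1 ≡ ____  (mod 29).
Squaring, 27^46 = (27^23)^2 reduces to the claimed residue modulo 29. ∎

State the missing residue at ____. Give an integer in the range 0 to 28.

27^16 · 27^4 · 27^2 · 27^1 ≡ 25 · 16 · 4 · 27 = 43200.
43200 mod 29 = 19, so 27^23 ≡ 19 (mod 29).

19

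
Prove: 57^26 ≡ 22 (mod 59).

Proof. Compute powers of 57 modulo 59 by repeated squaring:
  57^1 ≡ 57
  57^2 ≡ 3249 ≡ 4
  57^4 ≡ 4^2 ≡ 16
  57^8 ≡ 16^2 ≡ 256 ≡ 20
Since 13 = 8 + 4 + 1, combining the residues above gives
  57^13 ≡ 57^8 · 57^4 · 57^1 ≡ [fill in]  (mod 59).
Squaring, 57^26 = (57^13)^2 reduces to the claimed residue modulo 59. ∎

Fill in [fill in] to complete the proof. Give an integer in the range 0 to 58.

9

Multiply the listed residues: 20 · 16 · 57 = 320 → 18240.
Reducing modulo 59: 18240 = 309·59 + 9, so 57^13 ≡ 9.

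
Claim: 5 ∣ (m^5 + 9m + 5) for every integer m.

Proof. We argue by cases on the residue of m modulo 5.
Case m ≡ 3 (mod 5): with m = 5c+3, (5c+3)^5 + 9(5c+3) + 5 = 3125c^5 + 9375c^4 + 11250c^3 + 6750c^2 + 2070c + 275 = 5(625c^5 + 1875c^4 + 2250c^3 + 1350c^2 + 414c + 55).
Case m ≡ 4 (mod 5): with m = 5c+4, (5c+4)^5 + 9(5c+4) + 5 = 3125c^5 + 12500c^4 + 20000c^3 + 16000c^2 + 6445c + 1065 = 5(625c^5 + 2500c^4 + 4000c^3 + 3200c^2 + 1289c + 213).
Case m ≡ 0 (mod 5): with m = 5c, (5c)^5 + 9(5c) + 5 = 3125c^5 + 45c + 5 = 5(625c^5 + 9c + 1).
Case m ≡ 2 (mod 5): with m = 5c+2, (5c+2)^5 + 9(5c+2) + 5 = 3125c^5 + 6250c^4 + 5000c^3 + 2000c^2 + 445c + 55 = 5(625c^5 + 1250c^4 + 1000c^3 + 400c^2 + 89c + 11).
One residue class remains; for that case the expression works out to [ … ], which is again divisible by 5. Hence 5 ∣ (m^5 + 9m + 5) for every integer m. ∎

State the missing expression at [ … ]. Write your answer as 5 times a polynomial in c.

5(625c^5 + 625c^4 + 250c^3 + 50c^2 + 14c + 3)

Only m ≡ 1 (mod 5) is unaccounted for. Put m = 5c+1:
(5c+1)^5 + 9(5c+1) + 5 expands to 3125c^5 + 3125c^4 + 1250c^3 + 250c^2 + 70c + 15,
and factoring out 5 leaves 5(625c^5 + 625c^4 + 250c^3 + 50c^2 + 14c + 3).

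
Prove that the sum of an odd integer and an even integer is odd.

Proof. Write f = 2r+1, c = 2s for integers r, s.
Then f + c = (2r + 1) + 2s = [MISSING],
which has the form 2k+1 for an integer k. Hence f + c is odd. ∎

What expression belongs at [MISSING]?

Expanding: (2r + 1) + 2s = 2r + 2s + 1.
Every term except the constant is even, so this is 2(r + s) + 1,
and r + s ∈ ℤ gives the required form.

2(r + s) + 1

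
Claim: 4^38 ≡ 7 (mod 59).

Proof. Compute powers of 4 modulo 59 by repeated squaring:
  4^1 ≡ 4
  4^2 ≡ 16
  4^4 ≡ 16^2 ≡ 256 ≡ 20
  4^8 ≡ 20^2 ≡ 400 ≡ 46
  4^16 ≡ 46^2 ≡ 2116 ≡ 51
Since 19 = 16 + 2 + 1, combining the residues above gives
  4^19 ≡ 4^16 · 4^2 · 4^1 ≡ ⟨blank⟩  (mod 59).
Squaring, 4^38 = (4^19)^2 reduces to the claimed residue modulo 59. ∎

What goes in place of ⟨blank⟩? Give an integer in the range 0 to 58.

Multiply the listed residues: 51 · 16 · 4 = 816 → 3264.
Reducing modulo 59: 3264 = 55·59 + 19, so 4^19 ≡ 19.

19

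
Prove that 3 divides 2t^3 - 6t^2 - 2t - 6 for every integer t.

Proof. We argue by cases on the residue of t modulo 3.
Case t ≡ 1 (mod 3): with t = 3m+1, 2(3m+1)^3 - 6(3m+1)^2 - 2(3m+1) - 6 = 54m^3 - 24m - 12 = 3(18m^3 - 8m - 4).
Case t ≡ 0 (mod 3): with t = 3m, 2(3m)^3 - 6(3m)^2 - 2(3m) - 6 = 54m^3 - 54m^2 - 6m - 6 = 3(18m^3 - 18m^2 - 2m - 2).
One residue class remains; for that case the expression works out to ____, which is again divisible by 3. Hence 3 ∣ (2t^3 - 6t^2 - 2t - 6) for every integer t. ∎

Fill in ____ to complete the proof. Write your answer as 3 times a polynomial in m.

3(18m^3 + 18m^2 - 2m - 6)

Only t ≡ 2 (mod 3) is unaccounted for. Put t = 3m+2:
2(3m+2)^3 - 6(3m+2)^2 - 2(3m+2) - 6 expands to 54m^3 + 54m^2 - 6m - 18,
and factoring out 3 leaves 3(18m^3 + 18m^2 - 2m - 6).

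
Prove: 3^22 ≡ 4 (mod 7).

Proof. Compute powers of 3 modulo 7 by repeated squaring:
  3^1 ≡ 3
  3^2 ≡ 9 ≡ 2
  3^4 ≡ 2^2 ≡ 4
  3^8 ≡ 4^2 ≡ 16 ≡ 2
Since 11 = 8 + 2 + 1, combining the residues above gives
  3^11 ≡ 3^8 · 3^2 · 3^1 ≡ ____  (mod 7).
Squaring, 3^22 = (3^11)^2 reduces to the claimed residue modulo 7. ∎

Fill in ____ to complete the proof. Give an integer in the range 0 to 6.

Multiply the listed residues: 2 · 2 · 3 = 4 → 12.
Reducing modulo 7: 12 = 1·7 + 5, so 3^11 ≡ 5.

5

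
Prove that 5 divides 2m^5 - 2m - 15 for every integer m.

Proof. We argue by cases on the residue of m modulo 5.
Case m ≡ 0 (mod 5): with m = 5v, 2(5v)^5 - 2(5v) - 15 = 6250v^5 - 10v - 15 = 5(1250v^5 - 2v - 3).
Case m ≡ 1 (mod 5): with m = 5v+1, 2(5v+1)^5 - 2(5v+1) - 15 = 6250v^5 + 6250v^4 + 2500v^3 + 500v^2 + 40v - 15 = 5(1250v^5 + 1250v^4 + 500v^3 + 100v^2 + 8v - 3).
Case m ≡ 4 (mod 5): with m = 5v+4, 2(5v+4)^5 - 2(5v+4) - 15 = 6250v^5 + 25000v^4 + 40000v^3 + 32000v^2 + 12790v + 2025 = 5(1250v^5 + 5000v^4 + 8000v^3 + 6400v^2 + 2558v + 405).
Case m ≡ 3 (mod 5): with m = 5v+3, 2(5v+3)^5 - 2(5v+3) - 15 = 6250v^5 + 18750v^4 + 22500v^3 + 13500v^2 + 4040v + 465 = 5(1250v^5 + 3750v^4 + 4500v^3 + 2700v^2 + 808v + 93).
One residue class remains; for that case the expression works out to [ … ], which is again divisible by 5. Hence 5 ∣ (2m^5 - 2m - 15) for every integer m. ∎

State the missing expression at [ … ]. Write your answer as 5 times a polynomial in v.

Only m ≡ 2 (mod 5) is unaccounted for. Put m = 5v+2:
2(5v+2)^5 - 2(5v+2) - 15 expands to 6250v^5 + 12500v^4 + 10000v^3 + 4000v^2 + 790v + 45,
and factoring out 5 leaves 5(1250v^5 + 2500v^4 + 2000v^3 + 800v^2 + 158v + 9).

5(1250v^5 + 2500v^4 + 2000v^3 + 800v^2 + 158v + 9)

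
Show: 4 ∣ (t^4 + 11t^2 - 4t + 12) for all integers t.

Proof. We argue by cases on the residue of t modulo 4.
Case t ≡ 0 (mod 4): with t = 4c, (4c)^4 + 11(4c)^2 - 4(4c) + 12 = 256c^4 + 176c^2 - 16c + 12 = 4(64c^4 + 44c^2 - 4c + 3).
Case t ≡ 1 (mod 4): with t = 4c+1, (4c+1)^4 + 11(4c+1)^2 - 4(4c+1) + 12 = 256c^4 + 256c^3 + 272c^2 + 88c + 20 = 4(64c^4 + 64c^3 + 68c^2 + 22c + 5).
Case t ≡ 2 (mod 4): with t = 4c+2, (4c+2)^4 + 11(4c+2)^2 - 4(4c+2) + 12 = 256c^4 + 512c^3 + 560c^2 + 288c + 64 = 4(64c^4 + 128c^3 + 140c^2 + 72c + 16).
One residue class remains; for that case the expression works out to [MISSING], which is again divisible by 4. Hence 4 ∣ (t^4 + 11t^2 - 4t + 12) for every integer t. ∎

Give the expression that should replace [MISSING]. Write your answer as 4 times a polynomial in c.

4(64c^4 + 192c^3 + 260c^2 + 170c + 45)

Only t ≡ 3 (mod 4) is unaccounted for. Put t = 4c+3:
(4c+3)^4 + 11(4c+3)^2 - 4(4c+3) + 12 expands to 256c^4 + 768c^3 + 1040c^2 + 680c + 180,
and factoring out 4 leaves 4(64c^4 + 192c^3 + 260c^2 + 170c + 45).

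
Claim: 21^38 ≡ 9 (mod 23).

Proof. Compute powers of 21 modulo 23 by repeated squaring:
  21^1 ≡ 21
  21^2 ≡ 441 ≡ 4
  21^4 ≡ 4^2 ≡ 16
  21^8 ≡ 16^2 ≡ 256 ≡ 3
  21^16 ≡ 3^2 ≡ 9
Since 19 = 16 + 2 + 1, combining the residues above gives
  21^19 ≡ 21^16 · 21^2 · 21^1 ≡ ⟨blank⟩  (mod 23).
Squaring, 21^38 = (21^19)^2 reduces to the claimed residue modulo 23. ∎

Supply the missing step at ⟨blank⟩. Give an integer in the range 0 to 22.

Multiply the listed residues: 9 · 4 · 21 = 36 → 756.
Reducing modulo 23: 756 = 32·23 + 20, so 21^19 ≡ 20.

20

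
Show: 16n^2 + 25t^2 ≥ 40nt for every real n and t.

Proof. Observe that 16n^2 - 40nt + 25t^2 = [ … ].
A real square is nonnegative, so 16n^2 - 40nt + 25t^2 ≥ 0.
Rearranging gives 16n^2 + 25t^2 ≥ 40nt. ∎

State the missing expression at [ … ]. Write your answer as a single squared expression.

16n^2 - 40nt + 25t^2 is a perfect-square trinomial: the outer terms are (4n)^2 and (5t)^2, and the cross term is -2·4n·5t.
So 16n^2 - 40nt + 25t^2 = (4n - 5t)^2 ≥ 0.

(4n - 5t)^2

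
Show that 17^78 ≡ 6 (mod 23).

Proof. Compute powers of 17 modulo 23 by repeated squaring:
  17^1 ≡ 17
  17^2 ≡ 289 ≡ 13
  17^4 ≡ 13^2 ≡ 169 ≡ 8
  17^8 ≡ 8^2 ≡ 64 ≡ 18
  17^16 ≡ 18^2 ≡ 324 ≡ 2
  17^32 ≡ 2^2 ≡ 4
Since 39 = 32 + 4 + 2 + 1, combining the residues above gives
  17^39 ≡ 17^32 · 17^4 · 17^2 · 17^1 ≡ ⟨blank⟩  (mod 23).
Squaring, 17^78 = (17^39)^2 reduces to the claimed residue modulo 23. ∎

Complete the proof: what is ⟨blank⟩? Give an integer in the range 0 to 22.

Multiply the listed residues: 4 · 8 · 13 · 17 = 32 → 416 → 7072.
Reducing modulo 23: 7072 = 307·23 + 11, so 17^39 ≡ 11.

11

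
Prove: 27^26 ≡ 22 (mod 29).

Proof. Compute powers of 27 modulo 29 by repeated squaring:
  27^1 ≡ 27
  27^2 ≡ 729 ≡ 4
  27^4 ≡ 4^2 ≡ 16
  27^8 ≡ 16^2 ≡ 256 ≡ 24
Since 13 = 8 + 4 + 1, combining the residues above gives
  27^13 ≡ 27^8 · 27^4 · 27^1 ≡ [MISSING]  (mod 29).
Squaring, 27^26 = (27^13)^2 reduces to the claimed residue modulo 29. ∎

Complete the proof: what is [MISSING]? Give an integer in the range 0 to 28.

Multiply the listed residues: 24 · 16 · 27 = 384 → 10368.
Reducing modulo 29: 10368 = 357·29 + 15, so 27^13 ≡ 15.

15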